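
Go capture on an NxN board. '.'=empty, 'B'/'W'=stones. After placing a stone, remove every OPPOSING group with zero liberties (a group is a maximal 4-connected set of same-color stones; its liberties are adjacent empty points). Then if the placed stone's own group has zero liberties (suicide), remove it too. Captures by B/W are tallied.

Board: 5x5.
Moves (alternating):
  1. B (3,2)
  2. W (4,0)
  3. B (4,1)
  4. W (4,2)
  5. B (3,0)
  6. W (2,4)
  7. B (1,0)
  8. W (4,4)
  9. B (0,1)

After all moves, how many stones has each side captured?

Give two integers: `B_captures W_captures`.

Answer: 1 0

Derivation:
Move 1: B@(3,2) -> caps B=0 W=0
Move 2: W@(4,0) -> caps B=0 W=0
Move 3: B@(4,1) -> caps B=0 W=0
Move 4: W@(4,2) -> caps B=0 W=0
Move 5: B@(3,0) -> caps B=1 W=0
Move 6: W@(2,4) -> caps B=1 W=0
Move 7: B@(1,0) -> caps B=1 W=0
Move 8: W@(4,4) -> caps B=1 W=0
Move 9: B@(0,1) -> caps B=1 W=0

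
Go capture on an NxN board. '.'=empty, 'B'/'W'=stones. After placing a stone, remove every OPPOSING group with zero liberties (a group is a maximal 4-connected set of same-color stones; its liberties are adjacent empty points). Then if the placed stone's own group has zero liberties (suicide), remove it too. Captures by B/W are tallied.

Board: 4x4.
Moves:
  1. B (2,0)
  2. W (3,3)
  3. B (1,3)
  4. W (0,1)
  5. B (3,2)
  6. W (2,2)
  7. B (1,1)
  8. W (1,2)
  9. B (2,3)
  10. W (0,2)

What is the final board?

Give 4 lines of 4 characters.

Move 1: B@(2,0) -> caps B=0 W=0
Move 2: W@(3,3) -> caps B=0 W=0
Move 3: B@(1,3) -> caps B=0 W=0
Move 4: W@(0,1) -> caps B=0 W=0
Move 5: B@(3,2) -> caps B=0 W=0
Move 6: W@(2,2) -> caps B=0 W=0
Move 7: B@(1,1) -> caps B=0 W=0
Move 8: W@(1,2) -> caps B=0 W=0
Move 9: B@(2,3) -> caps B=1 W=0
Move 10: W@(0,2) -> caps B=1 W=0

Answer: .WW.
.BWB
B.WB
..B.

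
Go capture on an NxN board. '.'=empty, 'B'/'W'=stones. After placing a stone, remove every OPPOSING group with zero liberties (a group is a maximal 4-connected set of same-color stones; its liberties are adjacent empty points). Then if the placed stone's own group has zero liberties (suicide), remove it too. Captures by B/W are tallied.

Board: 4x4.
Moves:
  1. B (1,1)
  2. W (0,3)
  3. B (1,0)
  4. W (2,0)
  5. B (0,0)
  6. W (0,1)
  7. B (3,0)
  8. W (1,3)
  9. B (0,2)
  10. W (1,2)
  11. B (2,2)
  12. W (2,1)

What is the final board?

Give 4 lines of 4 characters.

Answer: B.BW
BBWW
WWB.
B...

Derivation:
Move 1: B@(1,1) -> caps B=0 W=0
Move 2: W@(0,3) -> caps B=0 W=0
Move 3: B@(1,0) -> caps B=0 W=0
Move 4: W@(2,0) -> caps B=0 W=0
Move 5: B@(0,0) -> caps B=0 W=0
Move 6: W@(0,1) -> caps B=0 W=0
Move 7: B@(3,0) -> caps B=0 W=0
Move 8: W@(1,3) -> caps B=0 W=0
Move 9: B@(0,2) -> caps B=1 W=0
Move 10: W@(1,2) -> caps B=1 W=0
Move 11: B@(2,2) -> caps B=1 W=0
Move 12: W@(2,1) -> caps B=1 W=0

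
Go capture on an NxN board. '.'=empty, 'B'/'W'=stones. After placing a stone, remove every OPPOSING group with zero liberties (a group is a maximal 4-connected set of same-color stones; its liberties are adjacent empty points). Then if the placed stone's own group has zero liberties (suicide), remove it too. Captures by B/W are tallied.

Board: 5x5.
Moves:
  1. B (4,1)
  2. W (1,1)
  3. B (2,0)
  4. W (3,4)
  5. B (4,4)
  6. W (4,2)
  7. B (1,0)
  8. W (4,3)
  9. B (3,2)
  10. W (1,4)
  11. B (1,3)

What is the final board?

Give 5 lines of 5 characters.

Answer: .....
BW.BW
B....
..B.W
.BWW.

Derivation:
Move 1: B@(4,1) -> caps B=0 W=0
Move 2: W@(1,1) -> caps B=0 W=0
Move 3: B@(2,0) -> caps B=0 W=0
Move 4: W@(3,4) -> caps B=0 W=0
Move 5: B@(4,4) -> caps B=0 W=0
Move 6: W@(4,2) -> caps B=0 W=0
Move 7: B@(1,0) -> caps B=0 W=0
Move 8: W@(4,3) -> caps B=0 W=1
Move 9: B@(3,2) -> caps B=0 W=1
Move 10: W@(1,4) -> caps B=0 W=1
Move 11: B@(1,3) -> caps B=0 W=1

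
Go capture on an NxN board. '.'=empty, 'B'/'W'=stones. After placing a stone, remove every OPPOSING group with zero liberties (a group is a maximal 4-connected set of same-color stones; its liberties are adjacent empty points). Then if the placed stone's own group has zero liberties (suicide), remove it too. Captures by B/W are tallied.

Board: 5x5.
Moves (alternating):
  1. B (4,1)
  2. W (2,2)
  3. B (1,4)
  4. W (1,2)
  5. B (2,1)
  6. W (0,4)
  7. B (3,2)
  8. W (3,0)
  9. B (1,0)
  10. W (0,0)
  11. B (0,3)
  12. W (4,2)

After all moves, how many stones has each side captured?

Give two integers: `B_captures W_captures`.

Answer: 1 0

Derivation:
Move 1: B@(4,1) -> caps B=0 W=0
Move 2: W@(2,2) -> caps B=0 W=0
Move 3: B@(1,4) -> caps B=0 W=0
Move 4: W@(1,2) -> caps B=0 W=0
Move 5: B@(2,1) -> caps B=0 W=0
Move 6: W@(0,4) -> caps B=0 W=0
Move 7: B@(3,2) -> caps B=0 W=0
Move 8: W@(3,0) -> caps B=0 W=0
Move 9: B@(1,0) -> caps B=0 W=0
Move 10: W@(0,0) -> caps B=0 W=0
Move 11: B@(0,3) -> caps B=1 W=0
Move 12: W@(4,2) -> caps B=1 W=0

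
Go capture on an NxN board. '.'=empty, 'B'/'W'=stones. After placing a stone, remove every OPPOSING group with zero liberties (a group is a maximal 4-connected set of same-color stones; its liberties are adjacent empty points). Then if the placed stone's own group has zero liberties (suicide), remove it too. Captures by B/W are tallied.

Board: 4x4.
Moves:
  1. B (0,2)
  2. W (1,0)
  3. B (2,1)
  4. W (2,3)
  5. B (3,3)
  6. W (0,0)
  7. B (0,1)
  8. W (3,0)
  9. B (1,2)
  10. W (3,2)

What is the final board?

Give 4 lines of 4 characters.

Answer: WBB.
W.B.
.B.W
W.W.

Derivation:
Move 1: B@(0,2) -> caps B=0 W=0
Move 2: W@(1,0) -> caps B=0 W=0
Move 3: B@(2,1) -> caps B=0 W=0
Move 4: W@(2,3) -> caps B=0 W=0
Move 5: B@(3,3) -> caps B=0 W=0
Move 6: W@(0,0) -> caps B=0 W=0
Move 7: B@(0,1) -> caps B=0 W=0
Move 8: W@(3,0) -> caps B=0 W=0
Move 9: B@(1,2) -> caps B=0 W=0
Move 10: W@(3,2) -> caps B=0 W=1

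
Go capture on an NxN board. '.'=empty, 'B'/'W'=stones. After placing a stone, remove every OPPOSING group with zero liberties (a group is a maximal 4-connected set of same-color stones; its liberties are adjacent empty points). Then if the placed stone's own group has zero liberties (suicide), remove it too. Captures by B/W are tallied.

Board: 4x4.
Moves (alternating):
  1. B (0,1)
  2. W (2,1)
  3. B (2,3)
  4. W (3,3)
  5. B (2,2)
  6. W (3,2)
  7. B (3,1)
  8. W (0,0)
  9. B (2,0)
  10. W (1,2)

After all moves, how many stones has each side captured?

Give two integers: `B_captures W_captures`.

Move 1: B@(0,1) -> caps B=0 W=0
Move 2: W@(2,1) -> caps B=0 W=0
Move 3: B@(2,3) -> caps B=0 W=0
Move 4: W@(3,3) -> caps B=0 W=0
Move 5: B@(2,2) -> caps B=0 W=0
Move 6: W@(3,2) -> caps B=0 W=0
Move 7: B@(3,1) -> caps B=2 W=0
Move 8: W@(0,0) -> caps B=2 W=0
Move 9: B@(2,0) -> caps B=2 W=0
Move 10: W@(1,2) -> caps B=2 W=0

Answer: 2 0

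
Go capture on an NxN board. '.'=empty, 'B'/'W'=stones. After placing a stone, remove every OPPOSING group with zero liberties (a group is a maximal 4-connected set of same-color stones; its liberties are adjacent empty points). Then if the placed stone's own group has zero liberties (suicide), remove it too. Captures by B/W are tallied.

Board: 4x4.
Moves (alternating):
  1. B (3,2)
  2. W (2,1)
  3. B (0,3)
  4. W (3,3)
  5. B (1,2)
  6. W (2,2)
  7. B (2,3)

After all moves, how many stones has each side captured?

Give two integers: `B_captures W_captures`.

Move 1: B@(3,2) -> caps B=0 W=0
Move 2: W@(2,1) -> caps B=0 W=0
Move 3: B@(0,3) -> caps B=0 W=0
Move 4: W@(3,3) -> caps B=0 W=0
Move 5: B@(1,2) -> caps B=0 W=0
Move 6: W@(2,2) -> caps B=0 W=0
Move 7: B@(2,3) -> caps B=1 W=0

Answer: 1 0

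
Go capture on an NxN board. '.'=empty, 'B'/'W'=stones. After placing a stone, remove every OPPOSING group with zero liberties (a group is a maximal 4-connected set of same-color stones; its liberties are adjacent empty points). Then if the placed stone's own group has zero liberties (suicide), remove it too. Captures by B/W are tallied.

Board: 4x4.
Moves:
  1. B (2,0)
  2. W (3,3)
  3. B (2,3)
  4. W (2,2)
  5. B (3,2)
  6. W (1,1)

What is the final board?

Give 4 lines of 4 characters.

Move 1: B@(2,0) -> caps B=0 W=0
Move 2: W@(3,3) -> caps B=0 W=0
Move 3: B@(2,3) -> caps B=0 W=0
Move 4: W@(2,2) -> caps B=0 W=0
Move 5: B@(3,2) -> caps B=1 W=0
Move 6: W@(1,1) -> caps B=1 W=0

Answer: ....
.W..
B.WB
..B.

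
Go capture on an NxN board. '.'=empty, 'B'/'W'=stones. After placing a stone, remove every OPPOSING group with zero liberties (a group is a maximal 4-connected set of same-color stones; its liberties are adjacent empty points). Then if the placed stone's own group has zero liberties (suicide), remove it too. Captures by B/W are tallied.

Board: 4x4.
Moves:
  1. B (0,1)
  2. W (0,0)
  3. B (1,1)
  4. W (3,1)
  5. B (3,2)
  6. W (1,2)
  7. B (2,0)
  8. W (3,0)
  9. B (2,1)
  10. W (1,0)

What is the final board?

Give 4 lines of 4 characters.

Answer: .B..
.BW.
BB..
..B.

Derivation:
Move 1: B@(0,1) -> caps B=0 W=0
Move 2: W@(0,0) -> caps B=0 W=0
Move 3: B@(1,1) -> caps B=0 W=0
Move 4: W@(3,1) -> caps B=0 W=0
Move 5: B@(3,2) -> caps B=0 W=0
Move 6: W@(1,2) -> caps B=0 W=0
Move 7: B@(2,0) -> caps B=0 W=0
Move 8: W@(3,0) -> caps B=0 W=0
Move 9: B@(2,1) -> caps B=2 W=0
Move 10: W@(1,0) -> caps B=2 W=0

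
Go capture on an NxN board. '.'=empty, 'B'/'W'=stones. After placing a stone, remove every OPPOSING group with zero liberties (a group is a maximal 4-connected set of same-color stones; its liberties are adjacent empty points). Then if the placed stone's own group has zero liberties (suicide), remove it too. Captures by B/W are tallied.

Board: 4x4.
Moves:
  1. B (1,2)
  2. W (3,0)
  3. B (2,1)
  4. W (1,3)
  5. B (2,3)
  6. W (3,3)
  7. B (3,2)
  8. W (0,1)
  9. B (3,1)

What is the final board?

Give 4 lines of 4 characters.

Move 1: B@(1,2) -> caps B=0 W=0
Move 2: W@(3,0) -> caps B=0 W=0
Move 3: B@(2,1) -> caps B=0 W=0
Move 4: W@(1,3) -> caps B=0 W=0
Move 5: B@(2,3) -> caps B=0 W=0
Move 6: W@(3,3) -> caps B=0 W=0
Move 7: B@(3,2) -> caps B=1 W=0
Move 8: W@(0,1) -> caps B=1 W=0
Move 9: B@(3,1) -> caps B=1 W=0

Answer: .W..
..BW
.B.B
WBB.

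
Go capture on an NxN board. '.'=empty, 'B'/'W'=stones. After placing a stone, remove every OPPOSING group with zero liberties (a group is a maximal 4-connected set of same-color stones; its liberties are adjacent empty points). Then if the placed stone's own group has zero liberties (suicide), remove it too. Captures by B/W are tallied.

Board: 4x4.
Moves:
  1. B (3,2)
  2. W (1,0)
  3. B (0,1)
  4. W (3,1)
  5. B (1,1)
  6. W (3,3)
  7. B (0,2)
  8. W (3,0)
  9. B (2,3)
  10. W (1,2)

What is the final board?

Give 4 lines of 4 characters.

Move 1: B@(3,2) -> caps B=0 W=0
Move 2: W@(1,0) -> caps B=0 W=0
Move 3: B@(0,1) -> caps B=0 W=0
Move 4: W@(3,1) -> caps B=0 W=0
Move 5: B@(1,1) -> caps B=0 W=0
Move 6: W@(3,3) -> caps B=0 W=0
Move 7: B@(0,2) -> caps B=0 W=0
Move 8: W@(3,0) -> caps B=0 W=0
Move 9: B@(2,3) -> caps B=1 W=0
Move 10: W@(1,2) -> caps B=1 W=0

Answer: .BB.
WBW.
...B
WWB.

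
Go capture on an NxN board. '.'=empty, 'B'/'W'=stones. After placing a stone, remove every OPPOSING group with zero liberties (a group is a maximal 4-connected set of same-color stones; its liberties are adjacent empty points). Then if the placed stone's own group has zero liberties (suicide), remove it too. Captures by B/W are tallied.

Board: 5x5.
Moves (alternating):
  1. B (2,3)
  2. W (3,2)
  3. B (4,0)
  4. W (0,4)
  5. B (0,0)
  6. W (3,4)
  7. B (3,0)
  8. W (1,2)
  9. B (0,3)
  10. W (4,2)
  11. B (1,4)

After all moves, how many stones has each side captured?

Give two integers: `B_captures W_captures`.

Move 1: B@(2,3) -> caps B=0 W=0
Move 2: W@(3,2) -> caps B=0 W=0
Move 3: B@(4,0) -> caps B=0 W=0
Move 4: W@(0,4) -> caps B=0 W=0
Move 5: B@(0,0) -> caps B=0 W=0
Move 6: W@(3,4) -> caps B=0 W=0
Move 7: B@(3,0) -> caps B=0 W=0
Move 8: W@(1,2) -> caps B=0 W=0
Move 9: B@(0,3) -> caps B=0 W=0
Move 10: W@(4,2) -> caps B=0 W=0
Move 11: B@(1,4) -> caps B=1 W=0

Answer: 1 0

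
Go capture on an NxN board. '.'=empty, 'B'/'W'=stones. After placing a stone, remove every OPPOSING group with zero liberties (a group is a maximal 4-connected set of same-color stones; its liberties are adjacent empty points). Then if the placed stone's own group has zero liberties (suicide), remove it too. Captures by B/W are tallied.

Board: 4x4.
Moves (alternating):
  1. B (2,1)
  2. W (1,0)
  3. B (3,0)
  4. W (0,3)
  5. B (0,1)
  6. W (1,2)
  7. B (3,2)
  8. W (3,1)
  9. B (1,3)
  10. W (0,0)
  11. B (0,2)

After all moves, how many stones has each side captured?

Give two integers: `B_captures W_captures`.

Answer: 1 0

Derivation:
Move 1: B@(2,1) -> caps B=0 W=0
Move 2: W@(1,0) -> caps B=0 W=0
Move 3: B@(3,0) -> caps B=0 W=0
Move 4: W@(0,3) -> caps B=0 W=0
Move 5: B@(0,1) -> caps B=0 W=0
Move 6: W@(1,2) -> caps B=0 W=0
Move 7: B@(3,2) -> caps B=0 W=0
Move 8: W@(3,1) -> caps B=0 W=0
Move 9: B@(1,3) -> caps B=0 W=0
Move 10: W@(0,0) -> caps B=0 W=0
Move 11: B@(0,2) -> caps B=1 W=0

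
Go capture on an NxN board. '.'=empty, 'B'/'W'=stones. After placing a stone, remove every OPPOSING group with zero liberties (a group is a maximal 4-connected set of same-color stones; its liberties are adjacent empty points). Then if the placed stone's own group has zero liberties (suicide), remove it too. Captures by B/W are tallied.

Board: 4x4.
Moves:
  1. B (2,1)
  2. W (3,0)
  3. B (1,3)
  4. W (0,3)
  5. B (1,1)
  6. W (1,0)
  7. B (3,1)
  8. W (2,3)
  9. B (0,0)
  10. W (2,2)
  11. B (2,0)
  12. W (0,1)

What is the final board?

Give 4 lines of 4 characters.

Move 1: B@(2,1) -> caps B=0 W=0
Move 2: W@(3,0) -> caps B=0 W=0
Move 3: B@(1,3) -> caps B=0 W=0
Move 4: W@(0,3) -> caps B=0 W=0
Move 5: B@(1,1) -> caps B=0 W=0
Move 6: W@(1,0) -> caps B=0 W=0
Move 7: B@(3,1) -> caps B=0 W=0
Move 8: W@(2,3) -> caps B=0 W=0
Move 9: B@(0,0) -> caps B=0 W=0
Move 10: W@(2,2) -> caps B=0 W=0
Move 11: B@(2,0) -> caps B=2 W=0
Move 12: W@(0,1) -> caps B=2 W=0

Answer: BW.W
.B.B
BBWW
.B..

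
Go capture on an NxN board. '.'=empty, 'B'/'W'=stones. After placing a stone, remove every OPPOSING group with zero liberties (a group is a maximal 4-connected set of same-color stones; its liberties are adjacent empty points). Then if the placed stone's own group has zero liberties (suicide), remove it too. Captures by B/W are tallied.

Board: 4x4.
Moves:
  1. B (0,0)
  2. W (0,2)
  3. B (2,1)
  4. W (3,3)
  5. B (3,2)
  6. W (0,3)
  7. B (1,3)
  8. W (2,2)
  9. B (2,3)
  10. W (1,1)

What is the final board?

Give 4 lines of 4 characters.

Answer: B.WW
.W.B
.BWB
..B.

Derivation:
Move 1: B@(0,0) -> caps B=0 W=0
Move 2: W@(0,2) -> caps B=0 W=0
Move 3: B@(2,1) -> caps B=0 W=0
Move 4: W@(3,3) -> caps B=0 W=0
Move 5: B@(3,2) -> caps B=0 W=0
Move 6: W@(0,3) -> caps B=0 W=0
Move 7: B@(1,3) -> caps B=0 W=0
Move 8: W@(2,2) -> caps B=0 W=0
Move 9: B@(2,3) -> caps B=1 W=0
Move 10: W@(1,1) -> caps B=1 W=0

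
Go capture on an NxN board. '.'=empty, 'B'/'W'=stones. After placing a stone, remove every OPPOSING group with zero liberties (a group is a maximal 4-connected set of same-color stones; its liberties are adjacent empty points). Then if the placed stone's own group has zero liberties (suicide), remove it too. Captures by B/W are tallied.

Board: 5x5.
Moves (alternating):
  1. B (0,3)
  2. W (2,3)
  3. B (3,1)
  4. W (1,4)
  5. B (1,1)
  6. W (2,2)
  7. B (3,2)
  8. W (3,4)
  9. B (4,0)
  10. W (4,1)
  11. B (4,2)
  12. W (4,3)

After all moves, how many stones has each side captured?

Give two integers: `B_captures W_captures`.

Answer: 1 0

Derivation:
Move 1: B@(0,3) -> caps B=0 W=0
Move 2: W@(2,3) -> caps B=0 W=0
Move 3: B@(3,1) -> caps B=0 W=0
Move 4: W@(1,4) -> caps B=0 W=0
Move 5: B@(1,1) -> caps B=0 W=0
Move 6: W@(2,2) -> caps B=0 W=0
Move 7: B@(3,2) -> caps B=0 W=0
Move 8: W@(3,4) -> caps B=0 W=0
Move 9: B@(4,0) -> caps B=0 W=0
Move 10: W@(4,1) -> caps B=0 W=0
Move 11: B@(4,2) -> caps B=1 W=0
Move 12: W@(4,3) -> caps B=1 W=0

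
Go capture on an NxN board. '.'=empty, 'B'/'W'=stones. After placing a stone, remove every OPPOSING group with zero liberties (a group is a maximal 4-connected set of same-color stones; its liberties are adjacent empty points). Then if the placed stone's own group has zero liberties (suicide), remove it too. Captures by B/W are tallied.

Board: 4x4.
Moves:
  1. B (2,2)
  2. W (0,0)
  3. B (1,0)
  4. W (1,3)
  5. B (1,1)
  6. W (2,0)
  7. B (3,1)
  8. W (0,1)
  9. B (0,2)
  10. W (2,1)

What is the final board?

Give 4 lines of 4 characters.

Move 1: B@(2,2) -> caps B=0 W=0
Move 2: W@(0,0) -> caps B=0 W=0
Move 3: B@(1,0) -> caps B=0 W=0
Move 4: W@(1,3) -> caps B=0 W=0
Move 5: B@(1,1) -> caps B=0 W=0
Move 6: W@(2,0) -> caps B=0 W=0
Move 7: B@(3,1) -> caps B=0 W=0
Move 8: W@(0,1) -> caps B=0 W=0
Move 9: B@(0,2) -> caps B=2 W=0
Move 10: W@(2,1) -> caps B=2 W=0

Answer: ..B.
BB.W
WWB.
.B..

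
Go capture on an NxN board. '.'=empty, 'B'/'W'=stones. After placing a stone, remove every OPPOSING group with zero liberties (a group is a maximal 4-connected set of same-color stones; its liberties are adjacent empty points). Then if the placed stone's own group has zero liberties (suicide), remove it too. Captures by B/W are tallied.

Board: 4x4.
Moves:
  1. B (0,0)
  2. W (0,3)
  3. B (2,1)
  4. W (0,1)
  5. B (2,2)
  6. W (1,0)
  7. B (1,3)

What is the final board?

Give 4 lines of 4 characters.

Move 1: B@(0,0) -> caps B=0 W=0
Move 2: W@(0,3) -> caps B=0 W=0
Move 3: B@(2,1) -> caps B=0 W=0
Move 4: W@(0,1) -> caps B=0 W=0
Move 5: B@(2,2) -> caps B=0 W=0
Move 6: W@(1,0) -> caps B=0 W=1
Move 7: B@(1,3) -> caps B=0 W=1

Answer: .W.W
W..B
.BB.
....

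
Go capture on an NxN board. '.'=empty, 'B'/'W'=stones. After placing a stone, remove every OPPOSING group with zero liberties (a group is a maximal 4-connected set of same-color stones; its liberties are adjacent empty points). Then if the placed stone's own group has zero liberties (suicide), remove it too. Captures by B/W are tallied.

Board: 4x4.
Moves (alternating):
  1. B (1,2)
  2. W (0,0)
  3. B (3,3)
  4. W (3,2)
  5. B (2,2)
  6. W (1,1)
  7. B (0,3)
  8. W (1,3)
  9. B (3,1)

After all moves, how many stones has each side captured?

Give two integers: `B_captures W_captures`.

Answer: 1 0

Derivation:
Move 1: B@(1,2) -> caps B=0 W=0
Move 2: W@(0,0) -> caps B=0 W=0
Move 3: B@(3,3) -> caps B=0 W=0
Move 4: W@(3,2) -> caps B=0 W=0
Move 5: B@(2,2) -> caps B=0 W=0
Move 6: W@(1,1) -> caps B=0 W=0
Move 7: B@(0,3) -> caps B=0 W=0
Move 8: W@(1,3) -> caps B=0 W=0
Move 9: B@(3,1) -> caps B=1 W=0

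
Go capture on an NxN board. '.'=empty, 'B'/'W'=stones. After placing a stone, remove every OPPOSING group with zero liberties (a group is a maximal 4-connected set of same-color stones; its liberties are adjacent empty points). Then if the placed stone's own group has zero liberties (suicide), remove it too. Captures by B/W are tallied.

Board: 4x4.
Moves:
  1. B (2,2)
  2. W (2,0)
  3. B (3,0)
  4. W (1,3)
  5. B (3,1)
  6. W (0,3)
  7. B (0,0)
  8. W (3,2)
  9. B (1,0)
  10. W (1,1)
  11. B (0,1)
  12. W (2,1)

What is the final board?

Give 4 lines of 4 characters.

Answer: BB.W
BW.W
WWB.
..W.

Derivation:
Move 1: B@(2,2) -> caps B=0 W=0
Move 2: W@(2,0) -> caps B=0 W=0
Move 3: B@(3,0) -> caps B=0 W=0
Move 4: W@(1,3) -> caps B=0 W=0
Move 5: B@(3,1) -> caps B=0 W=0
Move 6: W@(0,3) -> caps B=0 W=0
Move 7: B@(0,0) -> caps B=0 W=0
Move 8: W@(3,2) -> caps B=0 W=0
Move 9: B@(1,0) -> caps B=0 W=0
Move 10: W@(1,1) -> caps B=0 W=0
Move 11: B@(0,1) -> caps B=0 W=0
Move 12: W@(2,1) -> caps B=0 W=2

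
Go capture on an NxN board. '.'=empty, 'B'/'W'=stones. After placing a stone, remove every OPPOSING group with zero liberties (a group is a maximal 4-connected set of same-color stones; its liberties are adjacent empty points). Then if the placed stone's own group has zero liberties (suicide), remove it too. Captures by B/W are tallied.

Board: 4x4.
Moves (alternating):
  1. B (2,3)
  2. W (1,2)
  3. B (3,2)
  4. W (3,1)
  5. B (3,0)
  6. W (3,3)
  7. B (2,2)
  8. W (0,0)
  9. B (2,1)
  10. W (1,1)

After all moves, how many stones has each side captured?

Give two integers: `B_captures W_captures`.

Move 1: B@(2,3) -> caps B=0 W=0
Move 2: W@(1,2) -> caps B=0 W=0
Move 3: B@(3,2) -> caps B=0 W=0
Move 4: W@(3,1) -> caps B=0 W=0
Move 5: B@(3,0) -> caps B=0 W=0
Move 6: W@(3,3) -> caps B=0 W=0
Move 7: B@(2,2) -> caps B=0 W=0
Move 8: W@(0,0) -> caps B=0 W=0
Move 9: B@(2,1) -> caps B=1 W=0
Move 10: W@(1,1) -> caps B=1 W=0

Answer: 1 0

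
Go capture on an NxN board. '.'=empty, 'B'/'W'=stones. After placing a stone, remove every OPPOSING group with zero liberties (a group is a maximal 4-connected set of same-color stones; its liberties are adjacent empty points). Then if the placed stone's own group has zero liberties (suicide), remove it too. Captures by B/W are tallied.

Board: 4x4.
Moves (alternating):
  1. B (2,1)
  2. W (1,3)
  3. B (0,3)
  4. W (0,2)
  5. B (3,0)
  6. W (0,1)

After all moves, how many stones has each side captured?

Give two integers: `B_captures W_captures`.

Move 1: B@(2,1) -> caps B=0 W=0
Move 2: W@(1,3) -> caps B=0 W=0
Move 3: B@(0,3) -> caps B=0 W=0
Move 4: W@(0,2) -> caps B=0 W=1
Move 5: B@(3,0) -> caps B=0 W=1
Move 6: W@(0,1) -> caps B=0 W=1

Answer: 0 1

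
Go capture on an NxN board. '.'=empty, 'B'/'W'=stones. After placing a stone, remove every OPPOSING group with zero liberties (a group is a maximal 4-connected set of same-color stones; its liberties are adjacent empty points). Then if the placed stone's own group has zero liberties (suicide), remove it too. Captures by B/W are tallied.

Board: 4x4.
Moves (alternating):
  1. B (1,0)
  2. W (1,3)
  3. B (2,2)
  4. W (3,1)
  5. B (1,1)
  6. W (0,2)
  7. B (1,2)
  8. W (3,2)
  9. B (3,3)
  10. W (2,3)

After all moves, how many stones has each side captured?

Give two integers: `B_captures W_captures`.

Move 1: B@(1,0) -> caps B=0 W=0
Move 2: W@(1,3) -> caps B=0 W=0
Move 3: B@(2,2) -> caps B=0 W=0
Move 4: W@(3,1) -> caps B=0 W=0
Move 5: B@(1,1) -> caps B=0 W=0
Move 6: W@(0,2) -> caps B=0 W=0
Move 7: B@(1,2) -> caps B=0 W=0
Move 8: W@(3,2) -> caps B=0 W=0
Move 9: B@(3,3) -> caps B=0 W=0
Move 10: W@(2,3) -> caps B=0 W=1

Answer: 0 1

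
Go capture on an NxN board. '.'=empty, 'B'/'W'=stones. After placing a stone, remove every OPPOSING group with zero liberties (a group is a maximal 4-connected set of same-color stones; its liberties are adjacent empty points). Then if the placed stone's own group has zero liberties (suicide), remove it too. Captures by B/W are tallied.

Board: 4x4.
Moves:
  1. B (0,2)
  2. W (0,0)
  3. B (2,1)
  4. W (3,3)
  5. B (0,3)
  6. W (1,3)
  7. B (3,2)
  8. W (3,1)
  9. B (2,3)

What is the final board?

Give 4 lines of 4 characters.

Answer: W.BB
...W
.B.B
.WB.

Derivation:
Move 1: B@(0,2) -> caps B=0 W=0
Move 2: W@(0,0) -> caps B=0 W=0
Move 3: B@(2,1) -> caps B=0 W=0
Move 4: W@(3,3) -> caps B=0 W=0
Move 5: B@(0,3) -> caps B=0 W=0
Move 6: W@(1,3) -> caps B=0 W=0
Move 7: B@(3,2) -> caps B=0 W=0
Move 8: W@(3,1) -> caps B=0 W=0
Move 9: B@(2,3) -> caps B=1 W=0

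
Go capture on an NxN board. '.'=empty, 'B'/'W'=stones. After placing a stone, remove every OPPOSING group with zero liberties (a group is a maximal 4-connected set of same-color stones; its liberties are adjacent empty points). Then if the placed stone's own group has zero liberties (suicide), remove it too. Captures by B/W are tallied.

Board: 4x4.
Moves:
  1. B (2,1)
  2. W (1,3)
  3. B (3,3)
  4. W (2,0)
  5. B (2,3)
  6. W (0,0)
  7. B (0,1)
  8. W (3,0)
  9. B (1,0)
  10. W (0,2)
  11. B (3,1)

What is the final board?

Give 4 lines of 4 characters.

Move 1: B@(2,1) -> caps B=0 W=0
Move 2: W@(1,3) -> caps B=0 W=0
Move 3: B@(3,3) -> caps B=0 W=0
Move 4: W@(2,0) -> caps B=0 W=0
Move 5: B@(2,3) -> caps B=0 W=0
Move 6: W@(0,0) -> caps B=0 W=0
Move 7: B@(0,1) -> caps B=0 W=0
Move 8: W@(3,0) -> caps B=0 W=0
Move 9: B@(1,0) -> caps B=1 W=0
Move 10: W@(0,2) -> caps B=1 W=0
Move 11: B@(3,1) -> caps B=3 W=0

Answer: .BW.
B..W
.B.B
.B.B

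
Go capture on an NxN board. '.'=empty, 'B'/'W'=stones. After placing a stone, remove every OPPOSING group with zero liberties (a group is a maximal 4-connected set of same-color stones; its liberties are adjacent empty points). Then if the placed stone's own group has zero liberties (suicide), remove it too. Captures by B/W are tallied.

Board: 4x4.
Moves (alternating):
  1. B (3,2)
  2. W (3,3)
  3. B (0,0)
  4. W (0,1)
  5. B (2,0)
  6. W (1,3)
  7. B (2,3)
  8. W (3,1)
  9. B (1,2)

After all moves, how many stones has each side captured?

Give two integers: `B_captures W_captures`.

Answer: 1 0

Derivation:
Move 1: B@(3,2) -> caps B=0 W=0
Move 2: W@(3,3) -> caps B=0 W=0
Move 3: B@(0,0) -> caps B=0 W=0
Move 4: W@(0,1) -> caps B=0 W=0
Move 5: B@(2,0) -> caps B=0 W=0
Move 6: W@(1,3) -> caps B=0 W=0
Move 7: B@(2,3) -> caps B=1 W=0
Move 8: W@(3,1) -> caps B=1 W=0
Move 9: B@(1,2) -> caps B=1 W=0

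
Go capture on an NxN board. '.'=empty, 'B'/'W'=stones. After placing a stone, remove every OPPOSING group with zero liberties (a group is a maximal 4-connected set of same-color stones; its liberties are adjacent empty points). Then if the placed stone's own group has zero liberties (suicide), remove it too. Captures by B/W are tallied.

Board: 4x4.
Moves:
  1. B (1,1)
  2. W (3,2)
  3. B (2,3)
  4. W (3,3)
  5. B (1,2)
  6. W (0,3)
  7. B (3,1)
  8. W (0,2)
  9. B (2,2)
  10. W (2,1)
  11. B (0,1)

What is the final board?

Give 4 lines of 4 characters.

Move 1: B@(1,1) -> caps B=0 W=0
Move 2: W@(3,2) -> caps B=0 W=0
Move 3: B@(2,3) -> caps B=0 W=0
Move 4: W@(3,3) -> caps B=0 W=0
Move 5: B@(1,2) -> caps B=0 W=0
Move 6: W@(0,3) -> caps B=0 W=0
Move 7: B@(3,1) -> caps B=0 W=0
Move 8: W@(0,2) -> caps B=0 W=0
Move 9: B@(2,2) -> caps B=2 W=0
Move 10: W@(2,1) -> caps B=2 W=0
Move 11: B@(0,1) -> caps B=2 W=0

Answer: .BWW
.BB.
.WBB
.B..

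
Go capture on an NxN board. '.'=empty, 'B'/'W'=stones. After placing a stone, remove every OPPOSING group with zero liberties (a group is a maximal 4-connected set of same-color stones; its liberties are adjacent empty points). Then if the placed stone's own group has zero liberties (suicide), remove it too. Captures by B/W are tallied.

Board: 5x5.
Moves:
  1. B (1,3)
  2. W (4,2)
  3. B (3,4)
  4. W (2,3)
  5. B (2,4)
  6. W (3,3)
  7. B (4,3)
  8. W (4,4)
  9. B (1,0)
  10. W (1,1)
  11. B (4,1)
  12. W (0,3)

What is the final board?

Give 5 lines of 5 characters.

Answer: ...W.
BW.B.
...WB
...WB
.BW.W

Derivation:
Move 1: B@(1,3) -> caps B=0 W=0
Move 2: W@(4,2) -> caps B=0 W=0
Move 3: B@(3,4) -> caps B=0 W=0
Move 4: W@(2,3) -> caps B=0 W=0
Move 5: B@(2,4) -> caps B=0 W=0
Move 6: W@(3,3) -> caps B=0 W=0
Move 7: B@(4,3) -> caps B=0 W=0
Move 8: W@(4,4) -> caps B=0 W=1
Move 9: B@(1,0) -> caps B=0 W=1
Move 10: W@(1,1) -> caps B=0 W=1
Move 11: B@(4,1) -> caps B=0 W=1
Move 12: W@(0,3) -> caps B=0 W=1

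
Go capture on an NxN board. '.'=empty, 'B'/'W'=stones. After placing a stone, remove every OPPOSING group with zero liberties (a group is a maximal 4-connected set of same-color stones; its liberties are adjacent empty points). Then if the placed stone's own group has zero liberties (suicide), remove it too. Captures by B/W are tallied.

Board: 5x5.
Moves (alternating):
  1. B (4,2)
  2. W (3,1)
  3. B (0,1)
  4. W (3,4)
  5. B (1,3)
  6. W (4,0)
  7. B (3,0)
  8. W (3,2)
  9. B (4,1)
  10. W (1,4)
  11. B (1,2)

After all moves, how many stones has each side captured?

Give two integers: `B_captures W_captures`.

Move 1: B@(4,2) -> caps B=0 W=0
Move 2: W@(3,1) -> caps B=0 W=0
Move 3: B@(0,1) -> caps B=0 W=0
Move 4: W@(3,4) -> caps B=0 W=0
Move 5: B@(1,3) -> caps B=0 W=0
Move 6: W@(4,0) -> caps B=0 W=0
Move 7: B@(3,0) -> caps B=0 W=0
Move 8: W@(3,2) -> caps B=0 W=0
Move 9: B@(4,1) -> caps B=1 W=0
Move 10: W@(1,4) -> caps B=1 W=0
Move 11: B@(1,2) -> caps B=1 W=0

Answer: 1 0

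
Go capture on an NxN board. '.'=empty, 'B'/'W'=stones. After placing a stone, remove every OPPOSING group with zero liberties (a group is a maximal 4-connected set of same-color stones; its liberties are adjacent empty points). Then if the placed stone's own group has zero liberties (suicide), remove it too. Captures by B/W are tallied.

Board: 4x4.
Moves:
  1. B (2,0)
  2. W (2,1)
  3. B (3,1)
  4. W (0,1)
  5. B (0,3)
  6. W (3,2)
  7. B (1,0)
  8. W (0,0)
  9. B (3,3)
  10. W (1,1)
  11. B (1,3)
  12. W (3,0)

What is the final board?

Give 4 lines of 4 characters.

Move 1: B@(2,0) -> caps B=0 W=0
Move 2: W@(2,1) -> caps B=0 W=0
Move 3: B@(3,1) -> caps B=0 W=0
Move 4: W@(0,1) -> caps B=0 W=0
Move 5: B@(0,3) -> caps B=0 W=0
Move 6: W@(3,2) -> caps B=0 W=0
Move 7: B@(1,0) -> caps B=0 W=0
Move 8: W@(0,0) -> caps B=0 W=0
Move 9: B@(3,3) -> caps B=0 W=0
Move 10: W@(1,1) -> caps B=0 W=0
Move 11: B@(1,3) -> caps B=0 W=0
Move 12: W@(3,0) -> caps B=0 W=3

Answer: WW.B
.W.B
.W..
W.WB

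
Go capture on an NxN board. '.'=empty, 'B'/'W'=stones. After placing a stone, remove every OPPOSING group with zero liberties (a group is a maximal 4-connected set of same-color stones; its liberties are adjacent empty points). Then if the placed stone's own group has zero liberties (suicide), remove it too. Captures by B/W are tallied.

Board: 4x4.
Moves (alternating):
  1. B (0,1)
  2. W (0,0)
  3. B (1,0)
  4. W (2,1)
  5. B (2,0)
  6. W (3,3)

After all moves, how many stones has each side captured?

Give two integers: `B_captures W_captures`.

Answer: 1 0

Derivation:
Move 1: B@(0,1) -> caps B=0 W=0
Move 2: W@(0,0) -> caps B=0 W=0
Move 3: B@(1,0) -> caps B=1 W=0
Move 4: W@(2,1) -> caps B=1 W=0
Move 5: B@(2,0) -> caps B=1 W=0
Move 6: W@(3,3) -> caps B=1 W=0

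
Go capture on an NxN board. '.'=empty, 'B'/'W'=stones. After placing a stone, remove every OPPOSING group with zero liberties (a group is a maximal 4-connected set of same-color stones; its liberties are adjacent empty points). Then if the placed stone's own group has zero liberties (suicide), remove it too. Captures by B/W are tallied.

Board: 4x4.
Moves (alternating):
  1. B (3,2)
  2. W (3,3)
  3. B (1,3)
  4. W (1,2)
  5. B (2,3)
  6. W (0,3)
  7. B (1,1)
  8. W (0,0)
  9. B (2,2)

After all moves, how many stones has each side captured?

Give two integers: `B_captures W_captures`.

Answer: 1 0

Derivation:
Move 1: B@(3,2) -> caps B=0 W=0
Move 2: W@(3,3) -> caps B=0 W=0
Move 3: B@(1,3) -> caps B=0 W=0
Move 4: W@(1,2) -> caps B=0 W=0
Move 5: B@(2,3) -> caps B=1 W=0
Move 6: W@(0,3) -> caps B=1 W=0
Move 7: B@(1,1) -> caps B=1 W=0
Move 8: W@(0,0) -> caps B=1 W=0
Move 9: B@(2,2) -> caps B=1 W=0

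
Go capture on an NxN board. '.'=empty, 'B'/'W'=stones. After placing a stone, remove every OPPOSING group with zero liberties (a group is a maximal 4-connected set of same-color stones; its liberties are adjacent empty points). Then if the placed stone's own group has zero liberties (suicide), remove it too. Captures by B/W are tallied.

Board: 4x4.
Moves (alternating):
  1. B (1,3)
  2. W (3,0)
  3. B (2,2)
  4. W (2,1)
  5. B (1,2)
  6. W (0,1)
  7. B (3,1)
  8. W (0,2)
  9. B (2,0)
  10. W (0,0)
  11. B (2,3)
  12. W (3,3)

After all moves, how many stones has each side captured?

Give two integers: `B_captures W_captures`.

Answer: 1 0

Derivation:
Move 1: B@(1,3) -> caps B=0 W=0
Move 2: W@(3,0) -> caps B=0 W=0
Move 3: B@(2,2) -> caps B=0 W=0
Move 4: W@(2,1) -> caps B=0 W=0
Move 5: B@(1,2) -> caps B=0 W=0
Move 6: W@(0,1) -> caps B=0 W=0
Move 7: B@(3,1) -> caps B=0 W=0
Move 8: W@(0,2) -> caps B=0 W=0
Move 9: B@(2,0) -> caps B=1 W=0
Move 10: W@(0,0) -> caps B=1 W=0
Move 11: B@(2,3) -> caps B=1 W=0
Move 12: W@(3,3) -> caps B=1 W=0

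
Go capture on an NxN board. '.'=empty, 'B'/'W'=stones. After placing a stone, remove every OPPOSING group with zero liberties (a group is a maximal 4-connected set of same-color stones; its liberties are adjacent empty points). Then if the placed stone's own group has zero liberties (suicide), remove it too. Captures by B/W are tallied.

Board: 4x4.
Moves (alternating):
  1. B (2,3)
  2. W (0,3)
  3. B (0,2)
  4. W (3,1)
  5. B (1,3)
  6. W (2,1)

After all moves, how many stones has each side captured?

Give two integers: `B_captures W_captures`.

Answer: 1 0

Derivation:
Move 1: B@(2,3) -> caps B=0 W=0
Move 2: W@(0,3) -> caps B=0 W=0
Move 3: B@(0,2) -> caps B=0 W=0
Move 4: W@(3,1) -> caps B=0 W=0
Move 5: B@(1,3) -> caps B=1 W=0
Move 6: W@(2,1) -> caps B=1 W=0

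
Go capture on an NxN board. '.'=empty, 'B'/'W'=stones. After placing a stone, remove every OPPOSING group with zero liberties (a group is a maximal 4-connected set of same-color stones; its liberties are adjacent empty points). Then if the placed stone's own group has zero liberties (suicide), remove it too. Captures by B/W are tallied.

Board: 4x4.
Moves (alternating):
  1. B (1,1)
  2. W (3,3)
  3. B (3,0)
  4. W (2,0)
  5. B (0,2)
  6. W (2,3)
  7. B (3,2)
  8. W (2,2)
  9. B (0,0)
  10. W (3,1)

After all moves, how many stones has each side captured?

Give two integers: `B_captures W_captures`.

Answer: 0 2

Derivation:
Move 1: B@(1,1) -> caps B=0 W=0
Move 2: W@(3,3) -> caps B=0 W=0
Move 3: B@(3,0) -> caps B=0 W=0
Move 4: W@(2,0) -> caps B=0 W=0
Move 5: B@(0,2) -> caps B=0 W=0
Move 6: W@(2,3) -> caps B=0 W=0
Move 7: B@(3,2) -> caps B=0 W=0
Move 8: W@(2,2) -> caps B=0 W=0
Move 9: B@(0,0) -> caps B=0 W=0
Move 10: W@(3,1) -> caps B=0 W=2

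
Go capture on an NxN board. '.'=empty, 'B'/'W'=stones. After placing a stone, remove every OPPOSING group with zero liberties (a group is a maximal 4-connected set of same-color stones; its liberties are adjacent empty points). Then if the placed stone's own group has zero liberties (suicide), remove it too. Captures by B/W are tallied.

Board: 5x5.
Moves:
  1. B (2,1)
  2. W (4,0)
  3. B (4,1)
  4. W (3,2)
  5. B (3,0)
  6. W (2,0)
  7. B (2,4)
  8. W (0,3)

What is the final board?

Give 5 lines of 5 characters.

Answer: ...W.
.....
WB..B
B.W..
.B...

Derivation:
Move 1: B@(2,1) -> caps B=0 W=0
Move 2: W@(4,0) -> caps B=0 W=0
Move 3: B@(4,1) -> caps B=0 W=0
Move 4: W@(3,2) -> caps B=0 W=0
Move 5: B@(3,0) -> caps B=1 W=0
Move 6: W@(2,0) -> caps B=1 W=0
Move 7: B@(2,4) -> caps B=1 W=0
Move 8: W@(0,3) -> caps B=1 W=0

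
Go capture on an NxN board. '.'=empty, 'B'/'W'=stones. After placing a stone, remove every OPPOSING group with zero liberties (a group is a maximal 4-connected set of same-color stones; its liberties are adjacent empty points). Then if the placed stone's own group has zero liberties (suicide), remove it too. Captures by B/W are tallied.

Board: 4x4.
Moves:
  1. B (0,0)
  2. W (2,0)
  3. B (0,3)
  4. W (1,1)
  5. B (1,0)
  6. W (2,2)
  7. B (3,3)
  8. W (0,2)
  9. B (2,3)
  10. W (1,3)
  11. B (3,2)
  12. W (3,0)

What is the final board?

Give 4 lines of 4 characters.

Move 1: B@(0,0) -> caps B=0 W=0
Move 2: W@(2,0) -> caps B=0 W=0
Move 3: B@(0,3) -> caps B=0 W=0
Move 4: W@(1,1) -> caps B=0 W=0
Move 5: B@(1,0) -> caps B=0 W=0
Move 6: W@(2,2) -> caps B=0 W=0
Move 7: B@(3,3) -> caps B=0 W=0
Move 8: W@(0,2) -> caps B=0 W=0
Move 9: B@(2,3) -> caps B=0 W=0
Move 10: W@(1,3) -> caps B=0 W=1
Move 11: B@(3,2) -> caps B=0 W=1
Move 12: W@(3,0) -> caps B=0 W=1

Answer: B.W.
BW.W
W.WB
W.BB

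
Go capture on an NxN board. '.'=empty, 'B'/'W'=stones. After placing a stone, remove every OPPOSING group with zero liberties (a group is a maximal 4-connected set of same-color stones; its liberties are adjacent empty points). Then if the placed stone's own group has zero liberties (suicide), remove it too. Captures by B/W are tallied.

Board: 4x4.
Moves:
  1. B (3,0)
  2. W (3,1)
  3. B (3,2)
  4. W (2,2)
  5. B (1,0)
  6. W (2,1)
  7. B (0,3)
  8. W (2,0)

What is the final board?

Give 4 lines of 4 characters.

Move 1: B@(3,0) -> caps B=0 W=0
Move 2: W@(3,1) -> caps B=0 W=0
Move 3: B@(3,2) -> caps B=0 W=0
Move 4: W@(2,2) -> caps B=0 W=0
Move 5: B@(1,0) -> caps B=0 W=0
Move 6: W@(2,1) -> caps B=0 W=0
Move 7: B@(0,3) -> caps B=0 W=0
Move 8: W@(2,0) -> caps B=0 W=1

Answer: ...B
B...
WWW.
.WB.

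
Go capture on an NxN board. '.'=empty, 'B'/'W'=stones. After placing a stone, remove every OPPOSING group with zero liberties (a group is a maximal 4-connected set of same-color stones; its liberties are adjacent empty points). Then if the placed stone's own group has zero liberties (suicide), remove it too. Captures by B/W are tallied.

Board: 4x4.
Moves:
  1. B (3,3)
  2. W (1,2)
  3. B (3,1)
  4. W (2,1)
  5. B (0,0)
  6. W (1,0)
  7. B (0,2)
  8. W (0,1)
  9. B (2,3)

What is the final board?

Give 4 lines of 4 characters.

Move 1: B@(3,3) -> caps B=0 W=0
Move 2: W@(1,2) -> caps B=0 W=0
Move 3: B@(3,1) -> caps B=0 W=0
Move 4: W@(2,1) -> caps B=0 W=0
Move 5: B@(0,0) -> caps B=0 W=0
Move 6: W@(1,0) -> caps B=0 W=0
Move 7: B@(0,2) -> caps B=0 W=0
Move 8: W@(0,1) -> caps B=0 W=1
Move 9: B@(2,3) -> caps B=0 W=1

Answer: .WB.
W.W.
.W.B
.B.B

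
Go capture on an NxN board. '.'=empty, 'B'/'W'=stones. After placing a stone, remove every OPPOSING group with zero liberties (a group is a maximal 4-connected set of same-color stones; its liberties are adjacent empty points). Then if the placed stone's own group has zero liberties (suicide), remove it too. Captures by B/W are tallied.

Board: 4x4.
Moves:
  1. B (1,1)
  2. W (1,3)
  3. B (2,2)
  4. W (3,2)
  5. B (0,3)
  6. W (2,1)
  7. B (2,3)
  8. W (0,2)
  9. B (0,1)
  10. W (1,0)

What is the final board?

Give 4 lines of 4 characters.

Move 1: B@(1,1) -> caps B=0 W=0
Move 2: W@(1,3) -> caps B=0 W=0
Move 3: B@(2,2) -> caps B=0 W=0
Move 4: W@(3,2) -> caps B=0 W=0
Move 5: B@(0,3) -> caps B=0 W=0
Move 6: W@(2,1) -> caps B=0 W=0
Move 7: B@(2,3) -> caps B=0 W=0
Move 8: W@(0,2) -> caps B=0 W=1
Move 9: B@(0,1) -> caps B=0 W=1
Move 10: W@(1,0) -> caps B=0 W=1

Answer: .BW.
WB.W
.WBB
..W.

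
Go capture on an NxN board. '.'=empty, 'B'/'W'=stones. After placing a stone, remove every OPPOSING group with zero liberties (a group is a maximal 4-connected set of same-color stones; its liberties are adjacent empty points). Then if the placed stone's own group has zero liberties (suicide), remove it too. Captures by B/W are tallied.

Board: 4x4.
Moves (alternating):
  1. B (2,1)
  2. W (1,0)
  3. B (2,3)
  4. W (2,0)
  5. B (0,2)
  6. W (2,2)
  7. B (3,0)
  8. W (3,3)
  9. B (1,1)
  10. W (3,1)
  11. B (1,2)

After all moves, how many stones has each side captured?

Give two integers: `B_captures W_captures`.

Answer: 0 1

Derivation:
Move 1: B@(2,1) -> caps B=0 W=0
Move 2: W@(1,0) -> caps B=0 W=0
Move 3: B@(2,3) -> caps B=0 W=0
Move 4: W@(2,0) -> caps B=0 W=0
Move 5: B@(0,2) -> caps B=0 W=0
Move 6: W@(2,2) -> caps B=0 W=0
Move 7: B@(3,0) -> caps B=0 W=0
Move 8: W@(3,3) -> caps B=0 W=0
Move 9: B@(1,1) -> caps B=0 W=0
Move 10: W@(3,1) -> caps B=0 W=1
Move 11: B@(1,2) -> caps B=0 W=1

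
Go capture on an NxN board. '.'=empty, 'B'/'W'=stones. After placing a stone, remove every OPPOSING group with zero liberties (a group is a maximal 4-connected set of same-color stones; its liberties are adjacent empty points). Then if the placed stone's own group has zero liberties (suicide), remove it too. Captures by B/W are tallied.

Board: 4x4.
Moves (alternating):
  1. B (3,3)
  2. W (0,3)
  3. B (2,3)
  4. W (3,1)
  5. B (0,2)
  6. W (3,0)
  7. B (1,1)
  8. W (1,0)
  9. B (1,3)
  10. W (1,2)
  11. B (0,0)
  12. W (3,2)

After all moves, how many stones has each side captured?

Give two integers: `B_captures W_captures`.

Answer: 1 0

Derivation:
Move 1: B@(3,3) -> caps B=0 W=0
Move 2: W@(0,3) -> caps B=0 W=0
Move 3: B@(2,3) -> caps B=0 W=0
Move 4: W@(3,1) -> caps B=0 W=0
Move 5: B@(0,2) -> caps B=0 W=0
Move 6: W@(3,0) -> caps B=0 W=0
Move 7: B@(1,1) -> caps B=0 W=0
Move 8: W@(1,0) -> caps B=0 W=0
Move 9: B@(1,3) -> caps B=1 W=0
Move 10: W@(1,2) -> caps B=1 W=0
Move 11: B@(0,0) -> caps B=1 W=0
Move 12: W@(3,2) -> caps B=1 W=0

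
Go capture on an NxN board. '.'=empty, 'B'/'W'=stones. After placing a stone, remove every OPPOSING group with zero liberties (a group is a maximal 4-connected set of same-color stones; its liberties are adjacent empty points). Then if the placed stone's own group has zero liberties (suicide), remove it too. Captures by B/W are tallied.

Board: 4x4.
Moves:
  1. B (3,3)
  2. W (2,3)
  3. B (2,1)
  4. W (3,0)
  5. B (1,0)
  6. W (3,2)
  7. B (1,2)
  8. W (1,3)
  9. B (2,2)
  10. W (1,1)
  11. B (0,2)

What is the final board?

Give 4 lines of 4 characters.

Move 1: B@(3,3) -> caps B=0 W=0
Move 2: W@(2,3) -> caps B=0 W=0
Move 3: B@(2,1) -> caps B=0 W=0
Move 4: W@(3,0) -> caps B=0 W=0
Move 5: B@(1,0) -> caps B=0 W=0
Move 6: W@(3,2) -> caps B=0 W=1
Move 7: B@(1,2) -> caps B=0 W=1
Move 8: W@(1,3) -> caps B=0 W=1
Move 9: B@(2,2) -> caps B=0 W=1
Move 10: W@(1,1) -> caps B=0 W=1
Move 11: B@(0,2) -> caps B=0 W=1

Answer: ..B.
BWBW
.BBW
W.W.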